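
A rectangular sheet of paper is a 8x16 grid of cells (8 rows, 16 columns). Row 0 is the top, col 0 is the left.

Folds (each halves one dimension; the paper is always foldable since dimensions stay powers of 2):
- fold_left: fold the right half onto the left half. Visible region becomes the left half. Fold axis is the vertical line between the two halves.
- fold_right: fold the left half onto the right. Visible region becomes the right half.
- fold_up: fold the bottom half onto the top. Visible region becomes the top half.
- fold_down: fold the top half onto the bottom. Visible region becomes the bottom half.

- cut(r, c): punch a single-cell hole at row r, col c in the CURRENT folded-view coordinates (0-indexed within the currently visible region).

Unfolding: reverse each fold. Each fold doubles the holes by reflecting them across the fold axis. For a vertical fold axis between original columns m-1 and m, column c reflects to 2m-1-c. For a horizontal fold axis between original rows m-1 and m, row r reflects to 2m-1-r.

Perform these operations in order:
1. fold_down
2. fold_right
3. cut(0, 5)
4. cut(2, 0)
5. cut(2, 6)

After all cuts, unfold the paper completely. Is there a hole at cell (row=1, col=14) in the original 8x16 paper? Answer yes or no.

Op 1 fold_down: fold axis h@4; visible region now rows[4,8) x cols[0,16) = 4x16
Op 2 fold_right: fold axis v@8; visible region now rows[4,8) x cols[8,16) = 4x8
Op 3 cut(0, 5): punch at orig (4,13); cuts so far [(4, 13)]; region rows[4,8) x cols[8,16) = 4x8
Op 4 cut(2, 0): punch at orig (6,8); cuts so far [(4, 13), (6, 8)]; region rows[4,8) x cols[8,16) = 4x8
Op 5 cut(2, 6): punch at orig (6,14); cuts so far [(4, 13), (6, 8), (6, 14)]; region rows[4,8) x cols[8,16) = 4x8
Unfold 1 (reflect across v@8): 6 holes -> [(4, 2), (4, 13), (6, 1), (6, 7), (6, 8), (6, 14)]
Unfold 2 (reflect across h@4): 12 holes -> [(1, 1), (1, 7), (1, 8), (1, 14), (3, 2), (3, 13), (4, 2), (4, 13), (6, 1), (6, 7), (6, 8), (6, 14)]
Holes: [(1, 1), (1, 7), (1, 8), (1, 14), (3, 2), (3, 13), (4, 2), (4, 13), (6, 1), (6, 7), (6, 8), (6, 14)]

Answer: yes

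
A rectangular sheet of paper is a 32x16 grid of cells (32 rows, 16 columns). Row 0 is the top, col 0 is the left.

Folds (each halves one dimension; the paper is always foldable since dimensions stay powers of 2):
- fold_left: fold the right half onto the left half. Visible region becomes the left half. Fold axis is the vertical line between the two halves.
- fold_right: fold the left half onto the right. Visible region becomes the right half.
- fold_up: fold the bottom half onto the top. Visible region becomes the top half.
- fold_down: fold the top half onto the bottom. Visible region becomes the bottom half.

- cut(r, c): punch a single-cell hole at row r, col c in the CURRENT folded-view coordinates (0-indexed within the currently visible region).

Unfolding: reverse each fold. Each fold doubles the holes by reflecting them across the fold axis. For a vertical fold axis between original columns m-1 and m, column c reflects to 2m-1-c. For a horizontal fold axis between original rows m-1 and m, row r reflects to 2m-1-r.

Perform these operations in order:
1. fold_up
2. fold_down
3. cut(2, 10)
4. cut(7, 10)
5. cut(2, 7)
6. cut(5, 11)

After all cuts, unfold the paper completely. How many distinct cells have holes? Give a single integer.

Answer: 16

Derivation:
Op 1 fold_up: fold axis h@16; visible region now rows[0,16) x cols[0,16) = 16x16
Op 2 fold_down: fold axis h@8; visible region now rows[8,16) x cols[0,16) = 8x16
Op 3 cut(2, 10): punch at orig (10,10); cuts so far [(10, 10)]; region rows[8,16) x cols[0,16) = 8x16
Op 4 cut(7, 10): punch at orig (15,10); cuts so far [(10, 10), (15, 10)]; region rows[8,16) x cols[0,16) = 8x16
Op 5 cut(2, 7): punch at orig (10,7); cuts so far [(10, 7), (10, 10), (15, 10)]; region rows[8,16) x cols[0,16) = 8x16
Op 6 cut(5, 11): punch at orig (13,11); cuts so far [(10, 7), (10, 10), (13, 11), (15, 10)]; region rows[8,16) x cols[0,16) = 8x16
Unfold 1 (reflect across h@8): 8 holes -> [(0, 10), (2, 11), (5, 7), (5, 10), (10, 7), (10, 10), (13, 11), (15, 10)]
Unfold 2 (reflect across h@16): 16 holes -> [(0, 10), (2, 11), (5, 7), (5, 10), (10, 7), (10, 10), (13, 11), (15, 10), (16, 10), (18, 11), (21, 7), (21, 10), (26, 7), (26, 10), (29, 11), (31, 10)]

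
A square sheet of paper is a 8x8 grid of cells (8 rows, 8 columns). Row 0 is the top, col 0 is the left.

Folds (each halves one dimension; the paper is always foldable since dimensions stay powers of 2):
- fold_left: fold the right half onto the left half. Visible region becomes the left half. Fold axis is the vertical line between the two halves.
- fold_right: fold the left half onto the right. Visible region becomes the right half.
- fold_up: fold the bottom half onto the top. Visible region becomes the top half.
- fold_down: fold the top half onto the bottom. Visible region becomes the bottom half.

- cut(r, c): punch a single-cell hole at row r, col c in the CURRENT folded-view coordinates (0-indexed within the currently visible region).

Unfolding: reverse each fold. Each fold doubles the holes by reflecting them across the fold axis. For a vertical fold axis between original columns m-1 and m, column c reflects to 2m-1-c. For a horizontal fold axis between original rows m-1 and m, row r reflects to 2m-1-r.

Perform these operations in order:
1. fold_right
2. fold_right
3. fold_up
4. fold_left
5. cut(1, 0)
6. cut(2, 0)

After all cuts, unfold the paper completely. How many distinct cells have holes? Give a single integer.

Answer: 32

Derivation:
Op 1 fold_right: fold axis v@4; visible region now rows[0,8) x cols[4,8) = 8x4
Op 2 fold_right: fold axis v@6; visible region now rows[0,8) x cols[6,8) = 8x2
Op 3 fold_up: fold axis h@4; visible region now rows[0,4) x cols[6,8) = 4x2
Op 4 fold_left: fold axis v@7; visible region now rows[0,4) x cols[6,7) = 4x1
Op 5 cut(1, 0): punch at orig (1,6); cuts so far [(1, 6)]; region rows[0,4) x cols[6,7) = 4x1
Op 6 cut(2, 0): punch at orig (2,6); cuts so far [(1, 6), (2, 6)]; region rows[0,4) x cols[6,7) = 4x1
Unfold 1 (reflect across v@7): 4 holes -> [(1, 6), (1, 7), (2, 6), (2, 7)]
Unfold 2 (reflect across h@4): 8 holes -> [(1, 6), (1, 7), (2, 6), (2, 7), (5, 6), (5, 7), (6, 6), (6, 7)]
Unfold 3 (reflect across v@6): 16 holes -> [(1, 4), (1, 5), (1, 6), (1, 7), (2, 4), (2, 5), (2, 6), (2, 7), (5, 4), (5, 5), (5, 6), (5, 7), (6, 4), (6, 5), (6, 6), (6, 7)]
Unfold 4 (reflect across v@4): 32 holes -> [(1, 0), (1, 1), (1, 2), (1, 3), (1, 4), (1, 5), (1, 6), (1, 7), (2, 0), (2, 1), (2, 2), (2, 3), (2, 4), (2, 5), (2, 6), (2, 7), (5, 0), (5, 1), (5, 2), (5, 3), (5, 4), (5, 5), (5, 6), (5, 7), (6, 0), (6, 1), (6, 2), (6, 3), (6, 4), (6, 5), (6, 6), (6, 7)]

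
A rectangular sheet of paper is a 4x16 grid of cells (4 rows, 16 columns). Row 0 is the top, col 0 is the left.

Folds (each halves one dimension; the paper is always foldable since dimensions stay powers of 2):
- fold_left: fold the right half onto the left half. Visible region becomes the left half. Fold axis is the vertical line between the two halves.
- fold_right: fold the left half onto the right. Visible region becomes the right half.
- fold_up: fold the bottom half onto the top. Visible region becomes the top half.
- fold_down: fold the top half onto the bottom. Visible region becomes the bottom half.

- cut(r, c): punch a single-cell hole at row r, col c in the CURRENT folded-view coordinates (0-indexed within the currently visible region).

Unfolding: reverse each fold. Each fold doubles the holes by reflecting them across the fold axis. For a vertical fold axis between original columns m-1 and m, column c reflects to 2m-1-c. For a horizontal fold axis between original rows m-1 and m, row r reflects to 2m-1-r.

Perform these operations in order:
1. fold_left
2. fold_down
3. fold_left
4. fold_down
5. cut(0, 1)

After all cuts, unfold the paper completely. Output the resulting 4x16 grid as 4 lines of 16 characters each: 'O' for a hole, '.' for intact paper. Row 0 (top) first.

Op 1 fold_left: fold axis v@8; visible region now rows[0,4) x cols[0,8) = 4x8
Op 2 fold_down: fold axis h@2; visible region now rows[2,4) x cols[0,8) = 2x8
Op 3 fold_left: fold axis v@4; visible region now rows[2,4) x cols[0,4) = 2x4
Op 4 fold_down: fold axis h@3; visible region now rows[3,4) x cols[0,4) = 1x4
Op 5 cut(0, 1): punch at orig (3,1); cuts so far [(3, 1)]; region rows[3,4) x cols[0,4) = 1x4
Unfold 1 (reflect across h@3): 2 holes -> [(2, 1), (3, 1)]
Unfold 2 (reflect across v@4): 4 holes -> [(2, 1), (2, 6), (3, 1), (3, 6)]
Unfold 3 (reflect across h@2): 8 holes -> [(0, 1), (0, 6), (1, 1), (1, 6), (2, 1), (2, 6), (3, 1), (3, 6)]
Unfold 4 (reflect across v@8): 16 holes -> [(0, 1), (0, 6), (0, 9), (0, 14), (1, 1), (1, 6), (1, 9), (1, 14), (2, 1), (2, 6), (2, 9), (2, 14), (3, 1), (3, 6), (3, 9), (3, 14)]

Answer: .O....O..O....O.
.O....O..O....O.
.O....O..O....O.
.O....O..O....O.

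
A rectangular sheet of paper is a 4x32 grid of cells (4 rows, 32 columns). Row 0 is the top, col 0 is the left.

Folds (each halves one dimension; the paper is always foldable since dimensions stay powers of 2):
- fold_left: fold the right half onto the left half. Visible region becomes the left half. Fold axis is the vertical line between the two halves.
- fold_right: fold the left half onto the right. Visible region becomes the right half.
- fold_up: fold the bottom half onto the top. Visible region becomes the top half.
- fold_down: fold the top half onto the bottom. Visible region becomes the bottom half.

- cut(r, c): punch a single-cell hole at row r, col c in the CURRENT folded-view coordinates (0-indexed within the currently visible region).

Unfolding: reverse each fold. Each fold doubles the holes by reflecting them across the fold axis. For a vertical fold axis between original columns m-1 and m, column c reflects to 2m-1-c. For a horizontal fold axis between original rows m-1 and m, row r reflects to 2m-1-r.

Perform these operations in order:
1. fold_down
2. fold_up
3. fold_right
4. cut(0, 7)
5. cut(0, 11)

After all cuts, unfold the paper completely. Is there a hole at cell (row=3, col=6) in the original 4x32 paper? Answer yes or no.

Op 1 fold_down: fold axis h@2; visible region now rows[2,4) x cols[0,32) = 2x32
Op 2 fold_up: fold axis h@3; visible region now rows[2,3) x cols[0,32) = 1x32
Op 3 fold_right: fold axis v@16; visible region now rows[2,3) x cols[16,32) = 1x16
Op 4 cut(0, 7): punch at orig (2,23); cuts so far [(2, 23)]; region rows[2,3) x cols[16,32) = 1x16
Op 5 cut(0, 11): punch at orig (2,27); cuts so far [(2, 23), (2, 27)]; region rows[2,3) x cols[16,32) = 1x16
Unfold 1 (reflect across v@16): 4 holes -> [(2, 4), (2, 8), (2, 23), (2, 27)]
Unfold 2 (reflect across h@3): 8 holes -> [(2, 4), (2, 8), (2, 23), (2, 27), (3, 4), (3, 8), (3, 23), (3, 27)]
Unfold 3 (reflect across h@2): 16 holes -> [(0, 4), (0, 8), (0, 23), (0, 27), (1, 4), (1, 8), (1, 23), (1, 27), (2, 4), (2, 8), (2, 23), (2, 27), (3, 4), (3, 8), (3, 23), (3, 27)]
Holes: [(0, 4), (0, 8), (0, 23), (0, 27), (1, 4), (1, 8), (1, 23), (1, 27), (2, 4), (2, 8), (2, 23), (2, 27), (3, 4), (3, 8), (3, 23), (3, 27)]

Answer: no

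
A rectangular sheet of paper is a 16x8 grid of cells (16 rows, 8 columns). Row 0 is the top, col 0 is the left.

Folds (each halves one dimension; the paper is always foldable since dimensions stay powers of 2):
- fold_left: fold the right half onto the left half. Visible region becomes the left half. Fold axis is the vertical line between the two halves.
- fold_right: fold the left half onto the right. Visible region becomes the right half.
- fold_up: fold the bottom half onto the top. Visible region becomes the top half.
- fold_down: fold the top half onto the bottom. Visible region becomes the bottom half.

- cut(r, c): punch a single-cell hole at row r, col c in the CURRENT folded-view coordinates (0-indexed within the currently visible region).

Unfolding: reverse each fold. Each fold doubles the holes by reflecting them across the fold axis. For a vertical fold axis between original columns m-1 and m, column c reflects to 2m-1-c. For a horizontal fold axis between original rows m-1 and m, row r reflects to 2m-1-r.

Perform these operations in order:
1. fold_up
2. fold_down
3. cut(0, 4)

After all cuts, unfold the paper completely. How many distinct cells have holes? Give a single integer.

Op 1 fold_up: fold axis h@8; visible region now rows[0,8) x cols[0,8) = 8x8
Op 2 fold_down: fold axis h@4; visible region now rows[4,8) x cols[0,8) = 4x8
Op 3 cut(0, 4): punch at orig (4,4); cuts so far [(4, 4)]; region rows[4,8) x cols[0,8) = 4x8
Unfold 1 (reflect across h@4): 2 holes -> [(3, 4), (4, 4)]
Unfold 2 (reflect across h@8): 4 holes -> [(3, 4), (4, 4), (11, 4), (12, 4)]

Answer: 4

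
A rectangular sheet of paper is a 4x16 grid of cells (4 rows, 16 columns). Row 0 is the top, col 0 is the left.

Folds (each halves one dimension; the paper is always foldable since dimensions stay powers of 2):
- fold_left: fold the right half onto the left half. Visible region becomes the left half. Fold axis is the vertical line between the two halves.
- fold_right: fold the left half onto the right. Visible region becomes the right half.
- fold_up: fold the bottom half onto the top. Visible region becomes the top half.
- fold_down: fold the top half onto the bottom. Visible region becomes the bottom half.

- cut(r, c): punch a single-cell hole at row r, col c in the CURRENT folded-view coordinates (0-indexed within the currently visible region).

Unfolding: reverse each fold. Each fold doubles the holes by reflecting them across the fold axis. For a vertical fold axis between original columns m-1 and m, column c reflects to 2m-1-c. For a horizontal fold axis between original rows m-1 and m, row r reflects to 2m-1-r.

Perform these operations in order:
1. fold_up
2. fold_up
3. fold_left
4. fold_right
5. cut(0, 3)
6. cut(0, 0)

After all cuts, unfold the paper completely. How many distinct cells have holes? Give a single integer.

Op 1 fold_up: fold axis h@2; visible region now rows[0,2) x cols[0,16) = 2x16
Op 2 fold_up: fold axis h@1; visible region now rows[0,1) x cols[0,16) = 1x16
Op 3 fold_left: fold axis v@8; visible region now rows[0,1) x cols[0,8) = 1x8
Op 4 fold_right: fold axis v@4; visible region now rows[0,1) x cols[4,8) = 1x4
Op 5 cut(0, 3): punch at orig (0,7); cuts so far [(0, 7)]; region rows[0,1) x cols[4,8) = 1x4
Op 6 cut(0, 0): punch at orig (0,4); cuts so far [(0, 4), (0, 7)]; region rows[0,1) x cols[4,8) = 1x4
Unfold 1 (reflect across v@4): 4 holes -> [(0, 0), (0, 3), (0, 4), (0, 7)]
Unfold 2 (reflect across v@8): 8 holes -> [(0, 0), (0, 3), (0, 4), (0, 7), (0, 8), (0, 11), (0, 12), (0, 15)]
Unfold 3 (reflect across h@1): 16 holes -> [(0, 0), (0, 3), (0, 4), (0, 7), (0, 8), (0, 11), (0, 12), (0, 15), (1, 0), (1, 3), (1, 4), (1, 7), (1, 8), (1, 11), (1, 12), (1, 15)]
Unfold 4 (reflect across h@2): 32 holes -> [(0, 0), (0, 3), (0, 4), (0, 7), (0, 8), (0, 11), (0, 12), (0, 15), (1, 0), (1, 3), (1, 4), (1, 7), (1, 8), (1, 11), (1, 12), (1, 15), (2, 0), (2, 3), (2, 4), (2, 7), (2, 8), (2, 11), (2, 12), (2, 15), (3, 0), (3, 3), (3, 4), (3, 7), (3, 8), (3, 11), (3, 12), (3, 15)]

Answer: 32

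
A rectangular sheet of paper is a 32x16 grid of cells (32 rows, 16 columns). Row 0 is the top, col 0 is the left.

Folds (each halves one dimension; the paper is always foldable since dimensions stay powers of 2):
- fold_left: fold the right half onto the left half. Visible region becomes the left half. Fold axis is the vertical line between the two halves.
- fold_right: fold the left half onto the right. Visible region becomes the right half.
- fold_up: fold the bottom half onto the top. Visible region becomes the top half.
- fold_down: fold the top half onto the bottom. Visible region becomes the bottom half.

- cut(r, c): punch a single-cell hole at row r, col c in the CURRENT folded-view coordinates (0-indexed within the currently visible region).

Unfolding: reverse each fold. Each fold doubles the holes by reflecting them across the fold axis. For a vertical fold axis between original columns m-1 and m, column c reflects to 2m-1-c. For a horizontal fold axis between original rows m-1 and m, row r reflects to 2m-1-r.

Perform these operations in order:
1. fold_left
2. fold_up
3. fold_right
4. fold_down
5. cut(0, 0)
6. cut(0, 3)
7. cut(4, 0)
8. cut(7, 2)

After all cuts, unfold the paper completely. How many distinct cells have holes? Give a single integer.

Answer: 64

Derivation:
Op 1 fold_left: fold axis v@8; visible region now rows[0,32) x cols[0,8) = 32x8
Op 2 fold_up: fold axis h@16; visible region now rows[0,16) x cols[0,8) = 16x8
Op 3 fold_right: fold axis v@4; visible region now rows[0,16) x cols[4,8) = 16x4
Op 4 fold_down: fold axis h@8; visible region now rows[8,16) x cols[4,8) = 8x4
Op 5 cut(0, 0): punch at orig (8,4); cuts so far [(8, 4)]; region rows[8,16) x cols[4,8) = 8x4
Op 6 cut(0, 3): punch at orig (8,7); cuts so far [(8, 4), (8, 7)]; region rows[8,16) x cols[4,8) = 8x4
Op 7 cut(4, 0): punch at orig (12,4); cuts so far [(8, 4), (8, 7), (12, 4)]; region rows[8,16) x cols[4,8) = 8x4
Op 8 cut(7, 2): punch at orig (15,6); cuts so far [(8, 4), (8, 7), (12, 4), (15, 6)]; region rows[8,16) x cols[4,8) = 8x4
Unfold 1 (reflect across h@8): 8 holes -> [(0, 6), (3, 4), (7, 4), (7, 7), (8, 4), (8, 7), (12, 4), (15, 6)]
Unfold 2 (reflect across v@4): 16 holes -> [(0, 1), (0, 6), (3, 3), (3, 4), (7, 0), (7, 3), (7, 4), (7, 7), (8, 0), (8, 3), (8, 4), (8, 7), (12, 3), (12, 4), (15, 1), (15, 6)]
Unfold 3 (reflect across h@16): 32 holes -> [(0, 1), (0, 6), (3, 3), (3, 4), (7, 0), (7, 3), (7, 4), (7, 7), (8, 0), (8, 3), (8, 4), (8, 7), (12, 3), (12, 4), (15, 1), (15, 6), (16, 1), (16, 6), (19, 3), (19, 4), (23, 0), (23, 3), (23, 4), (23, 7), (24, 0), (24, 3), (24, 4), (24, 7), (28, 3), (28, 4), (31, 1), (31, 6)]
Unfold 4 (reflect across v@8): 64 holes -> [(0, 1), (0, 6), (0, 9), (0, 14), (3, 3), (3, 4), (3, 11), (3, 12), (7, 0), (7, 3), (7, 4), (7, 7), (7, 8), (7, 11), (7, 12), (7, 15), (8, 0), (8, 3), (8, 4), (8, 7), (8, 8), (8, 11), (8, 12), (8, 15), (12, 3), (12, 4), (12, 11), (12, 12), (15, 1), (15, 6), (15, 9), (15, 14), (16, 1), (16, 6), (16, 9), (16, 14), (19, 3), (19, 4), (19, 11), (19, 12), (23, 0), (23, 3), (23, 4), (23, 7), (23, 8), (23, 11), (23, 12), (23, 15), (24, 0), (24, 3), (24, 4), (24, 7), (24, 8), (24, 11), (24, 12), (24, 15), (28, 3), (28, 4), (28, 11), (28, 12), (31, 1), (31, 6), (31, 9), (31, 14)]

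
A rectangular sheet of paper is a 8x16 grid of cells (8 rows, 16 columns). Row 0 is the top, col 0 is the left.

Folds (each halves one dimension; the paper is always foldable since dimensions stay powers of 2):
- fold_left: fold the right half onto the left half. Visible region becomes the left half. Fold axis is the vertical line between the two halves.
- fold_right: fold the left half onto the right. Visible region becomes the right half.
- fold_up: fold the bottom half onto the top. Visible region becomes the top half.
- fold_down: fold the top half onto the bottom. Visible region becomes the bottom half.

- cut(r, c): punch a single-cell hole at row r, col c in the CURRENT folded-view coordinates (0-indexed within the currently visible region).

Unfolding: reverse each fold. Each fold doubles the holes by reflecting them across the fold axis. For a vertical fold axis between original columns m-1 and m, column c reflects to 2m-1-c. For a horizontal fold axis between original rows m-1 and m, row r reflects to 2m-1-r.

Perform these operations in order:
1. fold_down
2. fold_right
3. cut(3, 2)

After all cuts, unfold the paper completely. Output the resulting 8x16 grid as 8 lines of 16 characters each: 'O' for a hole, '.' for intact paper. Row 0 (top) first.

Answer: .....O....O.....
................
................
................
................
................
................
.....O....O.....

Derivation:
Op 1 fold_down: fold axis h@4; visible region now rows[4,8) x cols[0,16) = 4x16
Op 2 fold_right: fold axis v@8; visible region now rows[4,8) x cols[8,16) = 4x8
Op 3 cut(3, 2): punch at orig (7,10); cuts so far [(7, 10)]; region rows[4,8) x cols[8,16) = 4x8
Unfold 1 (reflect across v@8): 2 holes -> [(7, 5), (7, 10)]
Unfold 2 (reflect across h@4): 4 holes -> [(0, 5), (0, 10), (7, 5), (7, 10)]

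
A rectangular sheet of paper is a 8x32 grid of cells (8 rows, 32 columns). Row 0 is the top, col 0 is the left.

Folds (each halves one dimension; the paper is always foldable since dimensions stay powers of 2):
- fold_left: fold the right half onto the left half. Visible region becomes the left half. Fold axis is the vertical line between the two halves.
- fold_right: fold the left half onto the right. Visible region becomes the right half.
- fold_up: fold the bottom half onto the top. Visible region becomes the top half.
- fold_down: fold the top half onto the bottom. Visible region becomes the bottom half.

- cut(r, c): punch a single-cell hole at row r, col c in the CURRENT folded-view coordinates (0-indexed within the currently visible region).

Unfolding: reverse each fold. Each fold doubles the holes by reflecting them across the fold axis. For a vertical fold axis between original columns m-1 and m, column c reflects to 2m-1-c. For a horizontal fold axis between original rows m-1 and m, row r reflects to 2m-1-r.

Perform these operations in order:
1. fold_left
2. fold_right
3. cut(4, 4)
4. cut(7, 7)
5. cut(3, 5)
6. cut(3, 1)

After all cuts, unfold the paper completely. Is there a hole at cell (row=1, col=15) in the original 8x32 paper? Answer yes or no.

Op 1 fold_left: fold axis v@16; visible region now rows[0,8) x cols[0,16) = 8x16
Op 2 fold_right: fold axis v@8; visible region now rows[0,8) x cols[8,16) = 8x8
Op 3 cut(4, 4): punch at orig (4,12); cuts so far [(4, 12)]; region rows[0,8) x cols[8,16) = 8x8
Op 4 cut(7, 7): punch at orig (7,15); cuts so far [(4, 12), (7, 15)]; region rows[0,8) x cols[8,16) = 8x8
Op 5 cut(3, 5): punch at orig (3,13); cuts so far [(3, 13), (4, 12), (7, 15)]; region rows[0,8) x cols[8,16) = 8x8
Op 6 cut(3, 1): punch at orig (3,9); cuts so far [(3, 9), (3, 13), (4, 12), (7, 15)]; region rows[0,8) x cols[8,16) = 8x8
Unfold 1 (reflect across v@8): 8 holes -> [(3, 2), (3, 6), (3, 9), (3, 13), (4, 3), (4, 12), (7, 0), (7, 15)]
Unfold 2 (reflect across v@16): 16 holes -> [(3, 2), (3, 6), (3, 9), (3, 13), (3, 18), (3, 22), (3, 25), (3, 29), (4, 3), (4, 12), (4, 19), (4, 28), (7, 0), (7, 15), (7, 16), (7, 31)]
Holes: [(3, 2), (3, 6), (3, 9), (3, 13), (3, 18), (3, 22), (3, 25), (3, 29), (4, 3), (4, 12), (4, 19), (4, 28), (7, 0), (7, 15), (7, 16), (7, 31)]

Answer: no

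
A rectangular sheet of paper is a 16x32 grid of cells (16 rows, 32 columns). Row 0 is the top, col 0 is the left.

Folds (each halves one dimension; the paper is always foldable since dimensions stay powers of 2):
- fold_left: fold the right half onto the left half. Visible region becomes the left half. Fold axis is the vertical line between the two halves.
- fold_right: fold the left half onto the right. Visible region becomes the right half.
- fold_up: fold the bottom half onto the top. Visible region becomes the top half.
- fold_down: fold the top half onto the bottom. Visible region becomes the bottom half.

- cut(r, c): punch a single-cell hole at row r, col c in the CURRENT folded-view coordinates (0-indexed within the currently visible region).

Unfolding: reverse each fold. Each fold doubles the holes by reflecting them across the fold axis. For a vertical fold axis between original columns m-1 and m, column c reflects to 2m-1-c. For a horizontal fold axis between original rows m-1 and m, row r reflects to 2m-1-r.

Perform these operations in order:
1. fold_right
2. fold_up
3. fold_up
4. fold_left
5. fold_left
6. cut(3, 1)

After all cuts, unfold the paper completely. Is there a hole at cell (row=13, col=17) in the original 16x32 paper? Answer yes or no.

Op 1 fold_right: fold axis v@16; visible region now rows[0,16) x cols[16,32) = 16x16
Op 2 fold_up: fold axis h@8; visible region now rows[0,8) x cols[16,32) = 8x16
Op 3 fold_up: fold axis h@4; visible region now rows[0,4) x cols[16,32) = 4x16
Op 4 fold_left: fold axis v@24; visible region now rows[0,4) x cols[16,24) = 4x8
Op 5 fold_left: fold axis v@20; visible region now rows[0,4) x cols[16,20) = 4x4
Op 6 cut(3, 1): punch at orig (3,17); cuts so far [(3, 17)]; region rows[0,4) x cols[16,20) = 4x4
Unfold 1 (reflect across v@20): 2 holes -> [(3, 17), (3, 22)]
Unfold 2 (reflect across v@24): 4 holes -> [(3, 17), (3, 22), (3, 25), (3, 30)]
Unfold 3 (reflect across h@4): 8 holes -> [(3, 17), (3, 22), (3, 25), (3, 30), (4, 17), (4, 22), (4, 25), (4, 30)]
Unfold 4 (reflect across h@8): 16 holes -> [(3, 17), (3, 22), (3, 25), (3, 30), (4, 17), (4, 22), (4, 25), (4, 30), (11, 17), (11, 22), (11, 25), (11, 30), (12, 17), (12, 22), (12, 25), (12, 30)]
Unfold 5 (reflect across v@16): 32 holes -> [(3, 1), (3, 6), (3, 9), (3, 14), (3, 17), (3, 22), (3, 25), (3, 30), (4, 1), (4, 6), (4, 9), (4, 14), (4, 17), (4, 22), (4, 25), (4, 30), (11, 1), (11, 6), (11, 9), (11, 14), (11, 17), (11, 22), (11, 25), (11, 30), (12, 1), (12, 6), (12, 9), (12, 14), (12, 17), (12, 22), (12, 25), (12, 30)]
Holes: [(3, 1), (3, 6), (3, 9), (3, 14), (3, 17), (3, 22), (3, 25), (3, 30), (4, 1), (4, 6), (4, 9), (4, 14), (4, 17), (4, 22), (4, 25), (4, 30), (11, 1), (11, 6), (11, 9), (11, 14), (11, 17), (11, 22), (11, 25), (11, 30), (12, 1), (12, 6), (12, 9), (12, 14), (12, 17), (12, 22), (12, 25), (12, 30)]

Answer: no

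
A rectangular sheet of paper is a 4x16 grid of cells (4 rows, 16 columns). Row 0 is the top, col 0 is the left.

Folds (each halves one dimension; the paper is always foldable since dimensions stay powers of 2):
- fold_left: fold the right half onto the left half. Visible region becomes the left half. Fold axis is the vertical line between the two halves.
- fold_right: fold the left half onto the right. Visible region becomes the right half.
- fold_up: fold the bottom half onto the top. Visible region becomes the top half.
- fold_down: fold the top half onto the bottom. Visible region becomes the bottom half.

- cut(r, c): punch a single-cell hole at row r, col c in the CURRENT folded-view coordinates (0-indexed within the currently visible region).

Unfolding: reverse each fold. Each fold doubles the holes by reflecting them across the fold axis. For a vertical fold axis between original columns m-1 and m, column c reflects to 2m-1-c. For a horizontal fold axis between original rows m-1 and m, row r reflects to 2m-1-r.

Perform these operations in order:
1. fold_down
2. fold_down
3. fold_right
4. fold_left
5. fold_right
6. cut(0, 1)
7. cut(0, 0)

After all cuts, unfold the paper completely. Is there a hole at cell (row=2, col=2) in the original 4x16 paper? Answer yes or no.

Answer: yes

Derivation:
Op 1 fold_down: fold axis h@2; visible region now rows[2,4) x cols[0,16) = 2x16
Op 2 fold_down: fold axis h@3; visible region now rows[3,4) x cols[0,16) = 1x16
Op 3 fold_right: fold axis v@8; visible region now rows[3,4) x cols[8,16) = 1x8
Op 4 fold_left: fold axis v@12; visible region now rows[3,4) x cols[8,12) = 1x4
Op 5 fold_right: fold axis v@10; visible region now rows[3,4) x cols[10,12) = 1x2
Op 6 cut(0, 1): punch at orig (3,11); cuts so far [(3, 11)]; region rows[3,4) x cols[10,12) = 1x2
Op 7 cut(0, 0): punch at orig (3,10); cuts so far [(3, 10), (3, 11)]; region rows[3,4) x cols[10,12) = 1x2
Unfold 1 (reflect across v@10): 4 holes -> [(3, 8), (3, 9), (3, 10), (3, 11)]
Unfold 2 (reflect across v@12): 8 holes -> [(3, 8), (3, 9), (3, 10), (3, 11), (3, 12), (3, 13), (3, 14), (3, 15)]
Unfold 3 (reflect across v@8): 16 holes -> [(3, 0), (3, 1), (3, 2), (3, 3), (3, 4), (3, 5), (3, 6), (3, 7), (3, 8), (3, 9), (3, 10), (3, 11), (3, 12), (3, 13), (3, 14), (3, 15)]
Unfold 4 (reflect across h@3): 32 holes -> [(2, 0), (2, 1), (2, 2), (2, 3), (2, 4), (2, 5), (2, 6), (2, 7), (2, 8), (2, 9), (2, 10), (2, 11), (2, 12), (2, 13), (2, 14), (2, 15), (3, 0), (3, 1), (3, 2), (3, 3), (3, 4), (3, 5), (3, 6), (3, 7), (3, 8), (3, 9), (3, 10), (3, 11), (3, 12), (3, 13), (3, 14), (3, 15)]
Unfold 5 (reflect across h@2): 64 holes -> [(0, 0), (0, 1), (0, 2), (0, 3), (0, 4), (0, 5), (0, 6), (0, 7), (0, 8), (0, 9), (0, 10), (0, 11), (0, 12), (0, 13), (0, 14), (0, 15), (1, 0), (1, 1), (1, 2), (1, 3), (1, 4), (1, 5), (1, 6), (1, 7), (1, 8), (1, 9), (1, 10), (1, 11), (1, 12), (1, 13), (1, 14), (1, 15), (2, 0), (2, 1), (2, 2), (2, 3), (2, 4), (2, 5), (2, 6), (2, 7), (2, 8), (2, 9), (2, 10), (2, 11), (2, 12), (2, 13), (2, 14), (2, 15), (3, 0), (3, 1), (3, 2), (3, 3), (3, 4), (3, 5), (3, 6), (3, 7), (3, 8), (3, 9), (3, 10), (3, 11), (3, 12), (3, 13), (3, 14), (3, 15)]
Holes: [(0, 0), (0, 1), (0, 2), (0, 3), (0, 4), (0, 5), (0, 6), (0, 7), (0, 8), (0, 9), (0, 10), (0, 11), (0, 12), (0, 13), (0, 14), (0, 15), (1, 0), (1, 1), (1, 2), (1, 3), (1, 4), (1, 5), (1, 6), (1, 7), (1, 8), (1, 9), (1, 10), (1, 11), (1, 12), (1, 13), (1, 14), (1, 15), (2, 0), (2, 1), (2, 2), (2, 3), (2, 4), (2, 5), (2, 6), (2, 7), (2, 8), (2, 9), (2, 10), (2, 11), (2, 12), (2, 13), (2, 14), (2, 15), (3, 0), (3, 1), (3, 2), (3, 3), (3, 4), (3, 5), (3, 6), (3, 7), (3, 8), (3, 9), (3, 10), (3, 11), (3, 12), (3, 13), (3, 14), (3, 15)]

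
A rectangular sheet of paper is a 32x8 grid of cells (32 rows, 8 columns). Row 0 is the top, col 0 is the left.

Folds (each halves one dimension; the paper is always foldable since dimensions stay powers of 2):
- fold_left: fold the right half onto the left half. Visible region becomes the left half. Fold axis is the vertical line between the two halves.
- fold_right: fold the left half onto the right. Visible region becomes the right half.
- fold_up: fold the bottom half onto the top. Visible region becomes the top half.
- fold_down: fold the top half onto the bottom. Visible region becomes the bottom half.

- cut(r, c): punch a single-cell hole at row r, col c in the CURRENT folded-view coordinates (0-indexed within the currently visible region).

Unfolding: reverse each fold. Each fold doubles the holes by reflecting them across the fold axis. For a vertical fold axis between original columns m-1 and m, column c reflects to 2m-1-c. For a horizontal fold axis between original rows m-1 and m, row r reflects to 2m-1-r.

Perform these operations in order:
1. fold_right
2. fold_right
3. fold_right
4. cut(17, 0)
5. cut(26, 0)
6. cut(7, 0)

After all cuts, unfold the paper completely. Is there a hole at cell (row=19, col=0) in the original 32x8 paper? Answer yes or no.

Op 1 fold_right: fold axis v@4; visible region now rows[0,32) x cols[4,8) = 32x4
Op 2 fold_right: fold axis v@6; visible region now rows[0,32) x cols[6,8) = 32x2
Op 3 fold_right: fold axis v@7; visible region now rows[0,32) x cols[7,8) = 32x1
Op 4 cut(17, 0): punch at orig (17,7); cuts so far [(17, 7)]; region rows[0,32) x cols[7,8) = 32x1
Op 5 cut(26, 0): punch at orig (26,7); cuts so far [(17, 7), (26, 7)]; region rows[0,32) x cols[7,8) = 32x1
Op 6 cut(7, 0): punch at orig (7,7); cuts so far [(7, 7), (17, 7), (26, 7)]; region rows[0,32) x cols[7,8) = 32x1
Unfold 1 (reflect across v@7): 6 holes -> [(7, 6), (7, 7), (17, 6), (17, 7), (26, 6), (26, 7)]
Unfold 2 (reflect across v@6): 12 holes -> [(7, 4), (7, 5), (7, 6), (7, 7), (17, 4), (17, 5), (17, 6), (17, 7), (26, 4), (26, 5), (26, 6), (26, 7)]
Unfold 3 (reflect across v@4): 24 holes -> [(7, 0), (7, 1), (7, 2), (7, 3), (7, 4), (7, 5), (7, 6), (7, 7), (17, 0), (17, 1), (17, 2), (17, 3), (17, 4), (17, 5), (17, 6), (17, 7), (26, 0), (26, 1), (26, 2), (26, 3), (26, 4), (26, 5), (26, 6), (26, 7)]
Holes: [(7, 0), (7, 1), (7, 2), (7, 3), (7, 4), (7, 5), (7, 6), (7, 7), (17, 0), (17, 1), (17, 2), (17, 3), (17, 4), (17, 5), (17, 6), (17, 7), (26, 0), (26, 1), (26, 2), (26, 3), (26, 4), (26, 5), (26, 6), (26, 7)]

Answer: no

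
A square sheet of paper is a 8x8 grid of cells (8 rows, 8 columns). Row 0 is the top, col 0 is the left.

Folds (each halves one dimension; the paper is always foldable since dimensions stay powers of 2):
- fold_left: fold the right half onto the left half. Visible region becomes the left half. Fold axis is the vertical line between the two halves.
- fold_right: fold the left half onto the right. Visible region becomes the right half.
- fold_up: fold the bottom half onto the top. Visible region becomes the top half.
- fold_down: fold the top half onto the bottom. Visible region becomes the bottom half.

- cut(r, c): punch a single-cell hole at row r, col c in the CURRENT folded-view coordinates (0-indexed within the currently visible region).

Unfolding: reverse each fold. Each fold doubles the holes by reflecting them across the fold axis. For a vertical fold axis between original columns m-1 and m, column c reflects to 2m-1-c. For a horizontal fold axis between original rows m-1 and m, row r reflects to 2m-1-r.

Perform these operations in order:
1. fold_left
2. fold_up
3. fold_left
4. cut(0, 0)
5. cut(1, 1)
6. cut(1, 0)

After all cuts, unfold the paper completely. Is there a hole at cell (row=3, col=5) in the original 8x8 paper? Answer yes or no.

Answer: no

Derivation:
Op 1 fold_left: fold axis v@4; visible region now rows[0,8) x cols[0,4) = 8x4
Op 2 fold_up: fold axis h@4; visible region now rows[0,4) x cols[0,4) = 4x4
Op 3 fold_left: fold axis v@2; visible region now rows[0,4) x cols[0,2) = 4x2
Op 4 cut(0, 0): punch at orig (0,0); cuts so far [(0, 0)]; region rows[0,4) x cols[0,2) = 4x2
Op 5 cut(1, 1): punch at orig (1,1); cuts so far [(0, 0), (1, 1)]; region rows[0,4) x cols[0,2) = 4x2
Op 6 cut(1, 0): punch at orig (1,0); cuts so far [(0, 0), (1, 0), (1, 1)]; region rows[0,4) x cols[0,2) = 4x2
Unfold 1 (reflect across v@2): 6 holes -> [(0, 0), (0, 3), (1, 0), (1, 1), (1, 2), (1, 3)]
Unfold 2 (reflect across h@4): 12 holes -> [(0, 0), (0, 3), (1, 0), (1, 1), (1, 2), (1, 3), (6, 0), (6, 1), (6, 2), (6, 3), (7, 0), (7, 3)]
Unfold 3 (reflect across v@4): 24 holes -> [(0, 0), (0, 3), (0, 4), (0, 7), (1, 0), (1, 1), (1, 2), (1, 3), (1, 4), (1, 5), (1, 6), (1, 7), (6, 0), (6, 1), (6, 2), (6, 3), (6, 4), (6, 5), (6, 6), (6, 7), (7, 0), (7, 3), (7, 4), (7, 7)]
Holes: [(0, 0), (0, 3), (0, 4), (0, 7), (1, 0), (1, 1), (1, 2), (1, 3), (1, 4), (1, 5), (1, 6), (1, 7), (6, 0), (6, 1), (6, 2), (6, 3), (6, 4), (6, 5), (6, 6), (6, 7), (7, 0), (7, 3), (7, 4), (7, 7)]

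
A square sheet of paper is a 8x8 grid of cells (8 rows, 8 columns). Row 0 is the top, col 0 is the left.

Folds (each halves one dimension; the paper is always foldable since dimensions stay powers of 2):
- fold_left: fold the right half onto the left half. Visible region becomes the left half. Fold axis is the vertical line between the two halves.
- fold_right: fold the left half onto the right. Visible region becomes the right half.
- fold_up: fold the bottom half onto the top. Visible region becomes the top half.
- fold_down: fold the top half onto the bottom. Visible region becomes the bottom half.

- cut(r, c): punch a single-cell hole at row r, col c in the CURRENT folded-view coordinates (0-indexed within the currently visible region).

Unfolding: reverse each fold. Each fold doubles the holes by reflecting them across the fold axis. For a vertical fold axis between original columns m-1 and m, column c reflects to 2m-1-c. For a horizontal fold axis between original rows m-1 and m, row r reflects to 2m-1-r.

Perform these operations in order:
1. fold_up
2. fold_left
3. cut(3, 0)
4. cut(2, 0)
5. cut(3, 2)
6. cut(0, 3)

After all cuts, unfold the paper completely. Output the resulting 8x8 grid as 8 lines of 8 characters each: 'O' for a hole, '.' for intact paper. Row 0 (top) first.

Op 1 fold_up: fold axis h@4; visible region now rows[0,4) x cols[0,8) = 4x8
Op 2 fold_left: fold axis v@4; visible region now rows[0,4) x cols[0,4) = 4x4
Op 3 cut(3, 0): punch at orig (3,0); cuts so far [(3, 0)]; region rows[0,4) x cols[0,4) = 4x4
Op 4 cut(2, 0): punch at orig (2,0); cuts so far [(2, 0), (3, 0)]; region rows[0,4) x cols[0,4) = 4x4
Op 5 cut(3, 2): punch at orig (3,2); cuts so far [(2, 0), (3, 0), (3, 2)]; region rows[0,4) x cols[0,4) = 4x4
Op 6 cut(0, 3): punch at orig (0,3); cuts so far [(0, 3), (2, 0), (3, 0), (3, 2)]; region rows[0,4) x cols[0,4) = 4x4
Unfold 1 (reflect across v@4): 8 holes -> [(0, 3), (0, 4), (2, 0), (2, 7), (3, 0), (3, 2), (3, 5), (3, 7)]
Unfold 2 (reflect across h@4): 16 holes -> [(0, 3), (0, 4), (2, 0), (2, 7), (3, 0), (3, 2), (3, 5), (3, 7), (4, 0), (4, 2), (4, 5), (4, 7), (5, 0), (5, 7), (7, 3), (7, 4)]

Answer: ...OO...
........
O......O
O.O..O.O
O.O..O.O
O......O
........
...OO...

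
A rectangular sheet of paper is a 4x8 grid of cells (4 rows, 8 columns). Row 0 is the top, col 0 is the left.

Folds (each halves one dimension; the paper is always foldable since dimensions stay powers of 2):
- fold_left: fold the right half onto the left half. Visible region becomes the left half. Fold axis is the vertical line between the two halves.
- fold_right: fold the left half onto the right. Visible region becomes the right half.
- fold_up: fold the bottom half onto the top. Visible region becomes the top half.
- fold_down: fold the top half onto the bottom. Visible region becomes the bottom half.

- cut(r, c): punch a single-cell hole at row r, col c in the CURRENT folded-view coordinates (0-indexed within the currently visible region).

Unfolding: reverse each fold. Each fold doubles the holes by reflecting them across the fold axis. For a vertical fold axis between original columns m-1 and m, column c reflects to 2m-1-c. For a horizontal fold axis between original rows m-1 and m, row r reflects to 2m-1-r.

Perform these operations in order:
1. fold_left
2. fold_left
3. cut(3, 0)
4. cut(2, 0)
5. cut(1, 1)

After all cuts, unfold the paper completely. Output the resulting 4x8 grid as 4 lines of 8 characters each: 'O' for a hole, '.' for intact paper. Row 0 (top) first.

Answer: ........
.OO..OO.
O..OO..O
O..OO..O

Derivation:
Op 1 fold_left: fold axis v@4; visible region now rows[0,4) x cols[0,4) = 4x4
Op 2 fold_left: fold axis v@2; visible region now rows[0,4) x cols[0,2) = 4x2
Op 3 cut(3, 0): punch at orig (3,0); cuts so far [(3, 0)]; region rows[0,4) x cols[0,2) = 4x2
Op 4 cut(2, 0): punch at orig (2,0); cuts so far [(2, 0), (3, 0)]; region rows[0,4) x cols[0,2) = 4x2
Op 5 cut(1, 1): punch at orig (1,1); cuts so far [(1, 1), (2, 0), (3, 0)]; region rows[0,4) x cols[0,2) = 4x2
Unfold 1 (reflect across v@2): 6 holes -> [(1, 1), (1, 2), (2, 0), (2, 3), (3, 0), (3, 3)]
Unfold 2 (reflect across v@4): 12 holes -> [(1, 1), (1, 2), (1, 5), (1, 6), (2, 0), (2, 3), (2, 4), (2, 7), (3, 0), (3, 3), (3, 4), (3, 7)]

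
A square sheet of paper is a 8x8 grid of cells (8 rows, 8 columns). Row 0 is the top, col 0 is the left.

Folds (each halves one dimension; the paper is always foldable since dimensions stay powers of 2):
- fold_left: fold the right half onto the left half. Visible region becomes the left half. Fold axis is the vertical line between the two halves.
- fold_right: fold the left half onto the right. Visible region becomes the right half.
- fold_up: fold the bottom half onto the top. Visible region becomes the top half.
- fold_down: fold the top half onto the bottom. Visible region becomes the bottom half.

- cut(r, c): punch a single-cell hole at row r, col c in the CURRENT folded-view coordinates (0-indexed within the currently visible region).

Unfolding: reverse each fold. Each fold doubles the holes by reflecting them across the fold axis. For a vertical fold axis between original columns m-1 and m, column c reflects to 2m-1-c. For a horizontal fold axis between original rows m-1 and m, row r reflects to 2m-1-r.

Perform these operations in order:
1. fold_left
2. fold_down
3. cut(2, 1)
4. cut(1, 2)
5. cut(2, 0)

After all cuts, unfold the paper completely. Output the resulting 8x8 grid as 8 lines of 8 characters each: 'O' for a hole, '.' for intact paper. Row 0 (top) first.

Op 1 fold_left: fold axis v@4; visible region now rows[0,8) x cols[0,4) = 8x4
Op 2 fold_down: fold axis h@4; visible region now rows[4,8) x cols[0,4) = 4x4
Op 3 cut(2, 1): punch at orig (6,1); cuts so far [(6, 1)]; region rows[4,8) x cols[0,4) = 4x4
Op 4 cut(1, 2): punch at orig (5,2); cuts so far [(5, 2), (6, 1)]; region rows[4,8) x cols[0,4) = 4x4
Op 5 cut(2, 0): punch at orig (6,0); cuts so far [(5, 2), (6, 0), (6, 1)]; region rows[4,8) x cols[0,4) = 4x4
Unfold 1 (reflect across h@4): 6 holes -> [(1, 0), (1, 1), (2, 2), (5, 2), (6, 0), (6, 1)]
Unfold 2 (reflect across v@4): 12 holes -> [(1, 0), (1, 1), (1, 6), (1, 7), (2, 2), (2, 5), (5, 2), (5, 5), (6, 0), (6, 1), (6, 6), (6, 7)]

Answer: ........
OO....OO
..O..O..
........
........
..O..O..
OO....OO
........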